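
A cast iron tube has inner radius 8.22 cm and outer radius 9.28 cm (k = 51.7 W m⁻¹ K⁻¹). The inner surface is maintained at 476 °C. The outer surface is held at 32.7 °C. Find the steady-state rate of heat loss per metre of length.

Q' = 1.19×10^6 W/m

Q' = 2πk·ΔT/ln(r₂/r₁) = 2π × 51.7 × 443.3 / ln(0.0928/0.0822) = 1.19×10^6 W/m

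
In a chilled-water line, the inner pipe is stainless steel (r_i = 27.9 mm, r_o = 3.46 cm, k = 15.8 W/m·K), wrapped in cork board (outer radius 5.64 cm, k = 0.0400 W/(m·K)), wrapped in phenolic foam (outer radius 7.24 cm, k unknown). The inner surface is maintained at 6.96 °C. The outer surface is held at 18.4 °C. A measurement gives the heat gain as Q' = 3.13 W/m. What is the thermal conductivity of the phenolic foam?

k = 0.0233 W/m·K

ΣR = ΔT/Q' = |6.96 − 18.4|/3.13 = 3.655 m·K/W
Known resistances:
  R'_stainless steel = ln(0.0346/0.0279)/(2πk) = 0.2152/(2π·15.8) = 0.002168 m·K/W
  R'_cork board = ln(0.0564/0.0346)/(2πk) = 0.4886/(2π·0.0400) = 1.944 m·K/W
R_phenolic foam = ΣR − ΣR_known = 3.655 − 1.946 = 1.709 m·K/W
ln(r₂/r₁)/(2πk) = 1.709 ⇒ k = 0.2497/(2π·1.709) = 0.0233 W/m·K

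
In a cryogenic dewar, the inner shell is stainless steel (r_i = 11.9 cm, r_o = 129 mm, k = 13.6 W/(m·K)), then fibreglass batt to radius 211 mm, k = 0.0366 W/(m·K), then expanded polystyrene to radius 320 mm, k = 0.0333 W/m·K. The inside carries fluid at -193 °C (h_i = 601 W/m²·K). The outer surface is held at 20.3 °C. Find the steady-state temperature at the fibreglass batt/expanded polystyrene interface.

Treat each layer as a resistance in series:
  R_conv,in = 1/(4πr²h) = 1/(4π·0.119²·601) = 0.009350 K/W
  R_stainless steel = (1/0.119 − 1/0.129)/(4πk) = 0.6514/(4π·13.6) = 0.003812 K/W
  R_fibreglass batt = (1/0.129 − 1/0.211)/(4πk) = 3.013/(4π·0.0366) = 6.550 K/W
  R_expanded polystyrene = (1/0.211 − 1/0.320)/(4πk) = 1.614/(4π·0.0333) = 3.858 K/W
ΣR = 0.009350 + 0.003812 + 6.550 + 3.858 = 10.42 K/W
Q = ΔT/ΣR = (-193 °C − 20.3 °C)/10.42 = -20.47 W
From the inner boundary to the fibreglass batt/expanded polystyrene interface, ΣR_partial = 6.563 K/W.
T_interface = T_in − Q·ΣR_partial = -193 °C − (-20.47)(6.563) = -58.7 °C

T = -58.7 °C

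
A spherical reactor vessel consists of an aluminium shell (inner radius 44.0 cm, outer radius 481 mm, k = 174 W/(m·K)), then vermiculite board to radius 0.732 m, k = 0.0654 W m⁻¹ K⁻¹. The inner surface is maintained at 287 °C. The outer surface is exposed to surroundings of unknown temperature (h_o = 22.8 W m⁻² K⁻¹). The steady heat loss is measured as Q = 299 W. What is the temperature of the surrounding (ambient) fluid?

Series resistances:
  R_aluminium = (1/0.440 − 1/0.481)/(4πk) = 0.1937/(4π·174) = 8.860×10^-5 K/W
  R_vermiculite board = (1/0.481 − 1/0.732)/(4πk) = 0.7129/(4π·0.0654) = 0.8674 K/W
  R_conv,out = 1/(4πr²h) = 1/(4π·0.732²·22.8) = 0.006514 K/W
ΣR = 0.8740 K/W
ΔT = Q·ΣR = 299 × 0.8740 = 261.3 K
Heat flows outward, so T_out = T_in − ΔT = 287 − 261.3 = 25.7 °C

T_out = 25.7 °C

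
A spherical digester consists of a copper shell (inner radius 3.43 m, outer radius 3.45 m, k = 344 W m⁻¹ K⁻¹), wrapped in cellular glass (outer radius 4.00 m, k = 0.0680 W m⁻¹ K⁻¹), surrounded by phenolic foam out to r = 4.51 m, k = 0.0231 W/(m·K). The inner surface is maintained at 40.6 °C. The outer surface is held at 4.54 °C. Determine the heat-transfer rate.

Q = 250 W

Series thermal resistances, inner to outer:
  R_copper = (1/3.43 − 1/3.45)/(4πk) = 0.001690/(4π·344) = 3.910×10^-7 K/W
  R_cellular glass = (1/3.45 − 1/4.00)/(4πk) = 0.03986/(4π·0.0680) = 0.04664 K/W
  R_phenolic foam = (1/4.00 − 1/4.51)/(4πk) = 0.02827/(4π·0.0231) = 0.09739 K/W
ΣR = 3.910×10^-7 + 0.04664 + 0.09739 = 0.1440 K/W
Q = ΔT/ΣR = (40.6 °C − 4.54 °C)/0.1440 = 250 W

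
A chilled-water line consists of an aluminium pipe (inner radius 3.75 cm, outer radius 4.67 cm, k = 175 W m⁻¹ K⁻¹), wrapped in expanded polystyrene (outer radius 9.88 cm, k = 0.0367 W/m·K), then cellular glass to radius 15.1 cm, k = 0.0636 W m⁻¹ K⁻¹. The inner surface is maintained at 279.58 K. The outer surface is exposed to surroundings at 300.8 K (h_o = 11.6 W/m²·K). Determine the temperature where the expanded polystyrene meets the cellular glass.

T = 295.2 K

Treat each layer as a resistance in series:
  R'_aluminium = ln(0.0467/0.0375)/(2πk) = 0.2194/(2π·175) = 1.995×10^-4 m·K/W
  R'_expanded polystyrene = ln(0.0988/0.0467)/(2πk) = 0.7494/(2π·0.0367) = 3.250 m·K/W
  R'_cellular glass = ln(0.151/0.0988)/(2πk) = 0.4242/(2π·0.0636) = 1.061 m·K/W
  R'_conv,out = 1/(2πr h) = 1/(2π·0.151·11.6) = 0.09086 m·K/W
ΣR = 1.995×10^-4 + 3.250 + 1.061 + 0.09086 = 4.402 m·K/W
Q' = ΔT/ΣR = (279.58 K − 300.8 K)/4.402 = -4.821 W/m
From the inner boundary to the expanded polystyrene/cellular glass interface, ΣR_partial = 3.250 m·K/W.
T_interface = T_in − Q'·ΣR_partial = 279.58 K − (-4.821)(3.250) = 295.2 K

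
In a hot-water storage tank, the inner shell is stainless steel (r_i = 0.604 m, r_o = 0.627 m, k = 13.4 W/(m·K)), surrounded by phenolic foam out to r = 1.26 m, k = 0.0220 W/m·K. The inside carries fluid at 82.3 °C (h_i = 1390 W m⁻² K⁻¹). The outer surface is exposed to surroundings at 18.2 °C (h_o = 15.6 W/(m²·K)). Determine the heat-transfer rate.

Q = 22.1 W

Resistance network (inner→outer):
  R_conv,in = 1/(4πr²h) = 1/(4π·0.604²·1390) = 1.569×10^-4 K/W
  R_stainless steel = (1/0.604 − 1/0.627)/(4πk) = 0.06073/(4π·13.4) = 3.607×10^-4 K/W
  R_phenolic foam = (1/0.627 − 1/1.26)/(4πk) = 0.8012/(4π·0.0220) = 2.898 K/W
  R_conv,out = 1/(4πr²h) = 1/(4π·1.26²·15.6) = 0.003213 K/W
ΣR = 1.569×10^-4 + 3.607×10^-4 + 2.898 + 0.003213 = 2.902 K/W
Q = ΔT/ΣR = (82.3 °C − 18.2 °C)/2.902 = 22.1 W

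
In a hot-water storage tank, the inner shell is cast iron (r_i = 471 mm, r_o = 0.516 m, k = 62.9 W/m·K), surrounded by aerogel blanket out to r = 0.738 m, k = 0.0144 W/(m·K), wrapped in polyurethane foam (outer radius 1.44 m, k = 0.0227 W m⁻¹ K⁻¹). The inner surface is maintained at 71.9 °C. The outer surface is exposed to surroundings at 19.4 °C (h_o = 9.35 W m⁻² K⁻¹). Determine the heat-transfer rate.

Series thermal resistances, inner to outer:
  R_cast iron = (1/0.471 − 1/0.516)/(4πk) = 0.1852/(4π·62.9) = 2.343×10^-4 K/W
  R_aerogel blanket = (1/0.516 − 1/0.738)/(4πk) = 0.5830/(4π·0.0144) = 3.222 K/W
  R_polyurethane foam = (1/0.738 − 1/1.44)/(4πk) = 0.6606/(4π·0.0227) = 2.316 K/W
  R_conv,out = 1/(4πr²h) = 1/(4π·1.44²·9.35) = 0.004104 K/W
ΣR = 2.343×10^-4 + 3.222 + 2.316 + 0.004104 = 5.542 K/W
Q = ΔT/ΣR = (71.9 °C − 19.4 °C)/5.542 = 9.47 W

Q = 9.47 W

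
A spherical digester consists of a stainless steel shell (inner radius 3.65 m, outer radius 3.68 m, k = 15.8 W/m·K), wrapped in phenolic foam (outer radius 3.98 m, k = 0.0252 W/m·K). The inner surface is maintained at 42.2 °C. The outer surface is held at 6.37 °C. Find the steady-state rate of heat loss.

Series thermal resistances, inner to outer:
  R_stainless steel = (1/3.65 − 1/3.68)/(4πk) = 0.002233/(4π·15.8) = 1.125×10^-5 K/W
  R_phenolic foam = (1/3.68 − 1/3.98)/(4πk) = 0.02048/(4π·0.0252) = 0.06468 K/W
ΣR = 1.125×10^-5 + 0.06468 = 0.06469 K/W
Q = ΔT/ΣR = (42.2 °C − 6.37 °C)/0.06469 = 554 W

Q = 554 W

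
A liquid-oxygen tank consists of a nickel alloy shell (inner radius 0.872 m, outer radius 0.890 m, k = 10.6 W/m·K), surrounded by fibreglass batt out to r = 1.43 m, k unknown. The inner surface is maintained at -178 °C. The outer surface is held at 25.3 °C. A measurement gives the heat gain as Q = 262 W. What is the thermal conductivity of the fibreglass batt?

k = 0.0435 W/m·K

ΣR = ΔT/Q = |-178 − 25.3|/262 = 0.7760 K/W
Known resistances:
  R_nickel alloy = (1/0.872 − 1/0.890)/(4πk) = 0.02319/(4π·10.6) = 1.741×10^-4 K/W
R_fibreglass batt = ΣR − ΣR_known = 0.7760 − 1.741×10^-4 = 0.7758 K/W
(1/r₁−1/r₂)/(4πk) = 0.7758 ⇒ k = 0.4243/(4π·0.7758) = 0.0435 W/m·K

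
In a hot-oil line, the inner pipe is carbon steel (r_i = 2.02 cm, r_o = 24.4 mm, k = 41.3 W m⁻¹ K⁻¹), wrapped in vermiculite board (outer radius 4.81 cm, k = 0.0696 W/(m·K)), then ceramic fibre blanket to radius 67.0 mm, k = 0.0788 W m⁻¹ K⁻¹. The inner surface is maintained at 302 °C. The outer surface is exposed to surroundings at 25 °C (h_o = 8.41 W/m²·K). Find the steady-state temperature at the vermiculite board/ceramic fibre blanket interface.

Treat each layer as a resistance in series:
  R'_carbon steel = ln(0.0244/0.0202)/(2πk) = 0.1889/(2π·41.3) = 7.280×10^-4 m·K/W
  R'_vermiculite board = ln(0.0481/0.0244)/(2πk) = 0.6787/(2π·0.0696) = 1.552 m·K/W
  R'_ceramic fibre blanket = ln(0.0670/0.0481)/(2πk) = 0.3314/(2π·0.0788) = 0.6694 m·K/W
  R'_conv,out = 1/(2πr h) = 1/(2π·0.0670·8.41) = 0.2825 m·K/W
ΣR = 7.280×10^-4 + 1.552 + 0.6694 + 0.2825 = 2.505 m·K/W
Q' = ΔT/ΣR = (302 °C − 25 °C)/2.505 = 110.6 W/m
From the inner boundary to the vermiculite board/ceramic fibre blanket interface, ΣR_partial = 1.553 m·K/W.
T_interface = T_in − Q'·ΣR_partial = 302 °C − (110.6)(1.553) = 130 °C

T = 130 °C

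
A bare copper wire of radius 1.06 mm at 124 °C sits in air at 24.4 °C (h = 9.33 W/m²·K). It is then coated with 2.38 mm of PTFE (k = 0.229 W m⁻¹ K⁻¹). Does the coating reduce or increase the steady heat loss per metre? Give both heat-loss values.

increases: 6.19 → 17.2 W/m

Critical radius for a cylinder: r_cr = k/h = 0.0245 m = 2.45 cm.
Outer radius after coating: r₂ = 0.00106 + 0.00238 = 0.00344 m.
Since r₁ < r_cr and r₂ ≤ r_cr, the coating moves toward the maximum at r_cr — heat loss rises.
Bare: R = 1/(2πr₁h) = 16.09 m·K/W; Q = 99.6/16.09 = 6.19 W/m.
Coated: R = R_cond + R_conv = 5.777 m·K/W; Q = 99.6/5.777 = 17.2 W/m.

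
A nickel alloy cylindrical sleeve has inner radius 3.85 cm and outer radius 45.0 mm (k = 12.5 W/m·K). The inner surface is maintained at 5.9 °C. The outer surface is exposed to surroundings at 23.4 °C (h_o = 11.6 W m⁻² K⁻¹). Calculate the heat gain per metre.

Q' = 57.0 W/m

Series thermal resistances, inner to outer:
  R'_nickel alloy = ln(0.0450/0.0385)/(2πk) = 0.1560/(2π·12.5) = 0.001986 m·K/W
  R'_conv,out = 1/(2πr h) = 1/(2π·0.0450·11.6) = 0.3049 m·K/W
ΣR = 0.001986 + 0.3049 = 0.3069 m·K/W
Q' = ΔT/ΣR = (5.9 °C − 23.4 °C)/0.3069 = -57.0 W/m
(Negative Q' ⇒ heat flows inward; heat gain = 57.0 W/m.)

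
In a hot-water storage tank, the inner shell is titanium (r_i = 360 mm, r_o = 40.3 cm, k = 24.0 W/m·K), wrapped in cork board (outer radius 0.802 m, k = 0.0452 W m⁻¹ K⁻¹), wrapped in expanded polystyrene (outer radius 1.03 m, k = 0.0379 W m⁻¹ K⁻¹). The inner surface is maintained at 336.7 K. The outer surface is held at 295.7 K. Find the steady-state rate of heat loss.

Treat each layer as a resistance in series:
  R_titanium = (1/0.360 − 1/0.403)/(4πk) = 0.2964/(4π·24.0) = 9.827×10^-4 K/W
  R_cork board = (1/0.403 − 1/0.802)/(4πk) = 1.235/(4π·0.0452) = 2.173 K/W
  R_expanded polystyrene = (1/0.802 − 1/1.03)/(4πk) = 0.2760/(4π·0.0379) = 0.5795 K/W
ΣR = 9.827×10^-4 + 2.173 + 0.5795 = 2.753 K/W
Q = ΔT/ΣR = (336.7 K − 295.7 K)/2.753 = 14.9 W

Q = 14.9 W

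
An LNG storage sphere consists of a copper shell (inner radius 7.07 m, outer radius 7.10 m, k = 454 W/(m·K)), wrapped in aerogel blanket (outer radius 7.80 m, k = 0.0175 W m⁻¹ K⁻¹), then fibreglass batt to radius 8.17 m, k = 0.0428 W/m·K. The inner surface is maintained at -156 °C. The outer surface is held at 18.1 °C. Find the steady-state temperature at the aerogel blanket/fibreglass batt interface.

T = -9.4 °C

Resistance network (inner→outer):
  R_copper = (1/7.07 − 1/7.10)/(4πk) = 5.976×10^-4/(4π·454) = 1.048×10^-7 K/W
  R_aerogel blanket = (1/7.10 − 1/7.80)/(4πk) = 0.01264/(4π·0.0175) = 0.05748 K/W
  R_fibreglass batt = (1/7.80 − 1/8.17)/(4πk) = 0.005806/(4π·0.0428) = 0.01080 K/W
ΣR = 1.048×10^-7 + 0.05748 + 0.01080 = 0.06828 K/W
Q = ΔT/ΣR = (-156 °C − 18.1 °C)/0.06828 = -2550 W
From the inner boundary to the aerogel blanket/fibreglass batt interface, ΣR_partial = 0.05748 K/W.
T_interface = T_in − Q·ΣR_partial = -156 °C − (-2550)(0.05748) = -9.4 °C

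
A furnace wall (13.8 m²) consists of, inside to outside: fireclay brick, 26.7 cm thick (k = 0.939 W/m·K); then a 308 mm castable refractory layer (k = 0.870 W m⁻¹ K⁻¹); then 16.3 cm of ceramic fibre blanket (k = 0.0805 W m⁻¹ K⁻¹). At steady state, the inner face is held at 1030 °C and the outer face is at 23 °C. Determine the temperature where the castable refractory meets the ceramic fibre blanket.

Series thermal resistances, inner to outer:
  R_fireclay brick = L/(kA) = 0.267/(0.939·13.8) = 0.02060 K/W
  R_castable refractory = L/(kA) = 0.308/(0.870·13.8) = 0.02565 K/W
  R_ceramic fibre blanket = L/(kA) = 0.163/(0.0805·13.8) = 0.1467 K/W
ΣR = 0.02060 + 0.02565 + 0.1467 = 0.1930 K/W
Q = ΔT/ΣR = (1030 °C − 23 °C)/0.1930 = 5218 W
From the inner boundary to the castable refractory/ceramic fibre blanket interface, ΣR_partial = 0.04625 K/W.
T_interface = T_in − Q·ΣR_partial = 1030 °C − (5218)(0.04625) = 789 °C

T = 789 °C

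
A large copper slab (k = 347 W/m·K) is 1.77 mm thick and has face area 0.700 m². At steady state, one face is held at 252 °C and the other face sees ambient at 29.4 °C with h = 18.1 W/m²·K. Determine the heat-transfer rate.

Resistance network (inner→outer):
  R_copper = L/(kA) = 0.00177/(347·0.700) = 7.287×10^-6 K/W
  R_conv,out = 1/(hA) = 1/(18.1·0.700) = 0.07893 K/W
ΣR = 7.287×10^-6 + 0.07893 = 0.07894 K/W
Q = ΔT/ΣR = (252 °C − 29.4 °C)/0.07894 = 2820 W

Q = 2.82 kW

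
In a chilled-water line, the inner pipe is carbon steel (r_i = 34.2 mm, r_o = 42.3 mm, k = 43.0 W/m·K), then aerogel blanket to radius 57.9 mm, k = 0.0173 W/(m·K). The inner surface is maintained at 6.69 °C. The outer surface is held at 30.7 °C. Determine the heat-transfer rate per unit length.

Treat each layer as a resistance in series:
  R'_carbon steel = ln(0.0423/0.0342)/(2πk) = 0.2126/(2π·43.0) = 7.867×10^-4 m·K/W
  R'_aerogel blanket = ln(0.0579/0.0423)/(2πk) = 0.3139/(2π·0.0173) = 2.888 m·K/W
ΣR = 7.867×10^-4 + 2.888 = 2.889 m·K/W
Q' = ΔT/ΣR = (6.69 °C − 30.7 °C)/2.889 = -8.31 W/m
(Negative Q' ⇒ heat flows inward; heat gain = 8.31 W/m.)

Q' = 8.31 W/m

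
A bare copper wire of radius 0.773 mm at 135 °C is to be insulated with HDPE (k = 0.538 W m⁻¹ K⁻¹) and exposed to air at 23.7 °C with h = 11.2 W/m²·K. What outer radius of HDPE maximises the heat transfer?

For a cylinder, r_cr = k_ins/h = 0.538/11.2 = 0.0480 m = 4.80 cm

r_cr = 4.80 cm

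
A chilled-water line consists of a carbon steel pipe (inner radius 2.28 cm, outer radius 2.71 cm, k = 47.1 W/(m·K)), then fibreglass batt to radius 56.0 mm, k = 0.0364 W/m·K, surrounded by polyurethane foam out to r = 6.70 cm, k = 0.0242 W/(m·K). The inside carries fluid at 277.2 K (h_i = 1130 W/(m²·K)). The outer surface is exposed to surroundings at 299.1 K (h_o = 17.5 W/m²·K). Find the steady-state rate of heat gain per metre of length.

Q' = 4.87 W/m

Series thermal resistances, inner to outer:
  R'_conv,in = 1/(2πr h) = 1/(2π·0.0228·1130) = 0.006177 m·K/W
  R'_carbon steel = ln(0.0271/0.0228)/(2πk) = 0.1728/(2π·47.1) = 5.838×10^-4 m·K/W
  R'_fibreglass batt = ln(0.0560/0.0271)/(2πk) = 0.7258/(2π·0.0364) = 3.174 m·K/W
  R'_polyurethane foam = ln(0.0670/0.0560)/(2πk) = 0.1793/(2π·0.0242) = 1.179 m·K/W
  R'_conv,out = 1/(2πr h) = 1/(2π·0.0670·17.5) = 0.1357 m·K/W
ΣR = 0.006177 + 5.838×10^-4 + 3.174 + 1.179 + 0.1357 = 4.495 m·K/W
Q' = ΔT/ΣR = (277.2 K − 299.1 K)/4.495 = -4.87 W/m
(Negative Q' ⇒ heat flows inward; heat gain = 4.87 W/m.)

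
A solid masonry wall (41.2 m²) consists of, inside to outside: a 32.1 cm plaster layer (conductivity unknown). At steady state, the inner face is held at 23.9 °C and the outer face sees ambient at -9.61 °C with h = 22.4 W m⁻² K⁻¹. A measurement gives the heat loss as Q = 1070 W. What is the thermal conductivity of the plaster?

ΣR = ΔT/Q = |23.9 − -9.61|/1070 = 0.03132 K/W
Known resistances:
  R_conv,out = 1/(hA) = 1/(22.4·41.2) = 0.001084 K/W
R_plaster = ΣR − ΣR_known = 0.03132 − 0.001084 = 0.03024 K/W
L/(kA) = 0.03024 ⇒ k = 0.321/(0.03024·41.2) = 0.258 W/m·K

k = 0.258 W/m·K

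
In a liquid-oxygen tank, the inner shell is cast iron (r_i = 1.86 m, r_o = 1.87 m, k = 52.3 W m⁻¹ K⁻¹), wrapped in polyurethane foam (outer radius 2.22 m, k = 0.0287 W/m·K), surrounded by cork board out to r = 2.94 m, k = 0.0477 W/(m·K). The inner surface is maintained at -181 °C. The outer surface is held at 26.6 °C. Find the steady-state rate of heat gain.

Q = 497 W

Series thermal resistances, inner to outer:
  R_cast iron = (1/1.86 − 1/1.87)/(4πk) = 0.002875/(4π·52.3) = 4.375×10^-6 K/W
  R_polyurethane foam = (1/1.87 − 1/2.22)/(4πk) = 0.08431/(4π·0.0287) = 0.2338 K/W
  R_cork board = (1/2.22 − 1/2.94)/(4πk) = 0.1103/(4π·0.0477) = 0.1840 K/W
ΣR = 4.375×10^-6 + 0.2338 + 0.1840 = 0.4178 K/W
Q = ΔT/ΣR = (-181 °C − 26.6 °C)/0.4178 = -497 W
(Negative Q ⇒ heat flows inward; heat gain = 497 W.)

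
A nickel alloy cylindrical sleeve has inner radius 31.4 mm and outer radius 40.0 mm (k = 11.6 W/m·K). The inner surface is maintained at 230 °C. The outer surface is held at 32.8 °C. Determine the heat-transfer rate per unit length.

Q' = 59.4 kW/m

Q' = 2πk·ΔT/ln(r₂/r₁) = 2π × 11.6 × 197.2 / ln(0.0400/0.0314) = 59400 W/m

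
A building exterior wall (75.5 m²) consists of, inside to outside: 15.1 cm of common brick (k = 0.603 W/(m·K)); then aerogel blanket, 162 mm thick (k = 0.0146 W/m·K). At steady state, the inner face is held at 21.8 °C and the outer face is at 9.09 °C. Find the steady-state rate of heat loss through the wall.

Q = 84.6 W

Resistance network (inner→outer):
  R_common brick = L/(kA) = 0.151/(0.603·75.5) = 0.003317 K/W
  R_aerogel blanket = L/(kA) = 0.162/(0.0146·75.5) = 0.1470 K/W
ΣR = 0.003317 + 0.1470 = 0.1503 K/W
Q = ΔT/ΣR = (21.8 °C − 9.09 °C)/0.1503 = 84.6 W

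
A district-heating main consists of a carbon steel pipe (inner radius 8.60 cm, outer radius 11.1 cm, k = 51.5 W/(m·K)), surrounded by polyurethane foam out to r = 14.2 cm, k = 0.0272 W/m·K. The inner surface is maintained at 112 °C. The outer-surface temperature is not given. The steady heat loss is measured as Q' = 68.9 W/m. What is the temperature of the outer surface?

T_out = 12.7 °C

Sum the resistances:
  R'_carbon steel = ln(0.111/0.0860)/(2πk) = 0.2552/(2π·51.5) = 7.886×10^-4 m·K/W
  R'_polyurethane foam = ln(0.142/0.111)/(2πk) = 0.2463/(2π·0.0272) = 1.441 m·K/W
ΣR = 1.442 m·K/W
ΔT = Q'·ΣR = 68.9 × 1.442 = 99.35 K
Heat flows outward, so T_out = T_in − ΔT = 112 − 99.35 = 12.7 °C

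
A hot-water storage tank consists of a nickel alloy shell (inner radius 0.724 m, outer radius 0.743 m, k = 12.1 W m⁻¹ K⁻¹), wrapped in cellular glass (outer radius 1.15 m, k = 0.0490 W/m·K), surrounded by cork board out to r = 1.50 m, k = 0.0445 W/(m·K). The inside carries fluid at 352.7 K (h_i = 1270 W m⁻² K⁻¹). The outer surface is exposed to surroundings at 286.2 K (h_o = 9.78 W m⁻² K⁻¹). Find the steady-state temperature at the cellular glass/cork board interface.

T = 307.6 K

Resistance network (inner→outer):
  R_conv,in = 1/(4πr²h) = 1/(4π·0.724²·1270) = 1.195×10^-4 K/W
  R_nickel alloy = (1/0.724 − 1/0.743)/(4πk) = 0.03532/(4π·12.1) = 2.323×10^-4 K/W
  R_cellular glass = (1/0.743 − 1/1.15)/(4πk) = 0.4763/(4π·0.0490) = 0.7736 K/W
  R_cork board = (1/1.15 − 1/1.50)/(4πk) = 0.2029/(4π·0.0445) = 0.3628 K/W
  R_conv,out = 1/(4πr²h) = 1/(4π·1.50²·9.78) = 0.003616 K/W
ΣR = 1.195×10^-4 + 2.323×10^-4 + 0.7736 + 0.3628 + 0.003616 = 1.140 K/W
Q = ΔT/ΣR = (352.7 K − 286.2 K)/1.140 = 58.33 W
From the inner boundary to the cellular glass/cork board interface, ΣR_partial = 0.7740 K/W.
T_interface = T_in − Q·ΣR_partial = 352.7 K − (58.33)(0.7740) = 307.6 K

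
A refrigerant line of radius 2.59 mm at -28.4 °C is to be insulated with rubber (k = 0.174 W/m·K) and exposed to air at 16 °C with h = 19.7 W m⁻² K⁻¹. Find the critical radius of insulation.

r_cr = 0.883 cm

For a cylinder, r_cr = k_ins/h = 0.174/19.7 = 0.00883 m = 0.883 cm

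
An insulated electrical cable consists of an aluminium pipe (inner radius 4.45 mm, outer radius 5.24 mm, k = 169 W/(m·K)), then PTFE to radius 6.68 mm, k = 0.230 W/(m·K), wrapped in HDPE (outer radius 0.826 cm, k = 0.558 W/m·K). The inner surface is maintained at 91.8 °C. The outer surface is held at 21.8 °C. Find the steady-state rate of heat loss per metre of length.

Q' = 306 W/m

Resistance network (inner→outer):
  R'_aluminium = ln(0.00524/0.00445)/(2πk) = 0.1634/(2π·169) = 1.539×10^-4 m·K/W
  R'_PTFE = ln(0.00668/0.00524)/(2πk) = 0.2428/(2π·0.230) = 0.1680 m·K/W
  R'_HDPE = ln(0.00826/0.00668)/(2πk) = 0.2123/(2π·0.558) = 0.06055 m·K/W
ΣR = 1.539×10^-4 + 0.1680 + 0.06055 = 0.2287 m·K/W
Q' = ΔT/ΣR = (91.8 °C − 21.8 °C)/0.2287 = 306 W/m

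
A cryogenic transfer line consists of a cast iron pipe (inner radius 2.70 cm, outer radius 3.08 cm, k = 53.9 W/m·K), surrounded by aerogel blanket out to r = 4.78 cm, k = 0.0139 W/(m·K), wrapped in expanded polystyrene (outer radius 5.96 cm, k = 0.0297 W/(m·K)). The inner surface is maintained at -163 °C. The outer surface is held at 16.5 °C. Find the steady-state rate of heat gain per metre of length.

Q' = 28.9 W/m

Resistance network (inner→outer):
  R'_cast iron = ln(0.0308/0.0270)/(2πk) = 0.1317/(2π·53.9) = 3.888×10^-4 m·K/W
  R'_aerogel blanket = ln(0.0478/0.0308)/(2πk) = 0.4395/(2π·0.0139) = 5.032 m·K/W
  R'_expanded polystyrene = ln(0.0596/0.0478)/(2πk) = 0.2206/(2π·0.0297) = 1.182 m·K/W
ΣR = 3.888×10^-4 + 5.032 + 1.182 = 6.214 m·K/W
Q' = ΔT/ΣR = (-163 °C − 16.5 °C)/6.214 = -28.9 W/m
(Negative Q' ⇒ heat flows inward; heat gain = 28.9 W/m.)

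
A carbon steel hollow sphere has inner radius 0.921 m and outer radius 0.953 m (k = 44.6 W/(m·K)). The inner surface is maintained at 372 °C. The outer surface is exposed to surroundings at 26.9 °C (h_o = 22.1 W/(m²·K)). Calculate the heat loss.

Q = 85600 W

Series thermal resistances, inner to outer:
  R_carbon steel = (1/0.921 − 1/0.953)/(4πk) = 0.03646/(4π·44.6) = 6.505×10^-5 K/W
  R_conv,out = 1/(4πr²h) = 1/(4π·0.953²·22.1) = 0.003965 K/W
ΣR = 6.505×10^-5 + 0.003965 = 0.004030 K/W
Q = ΔT/ΣR = (372 °C − 26.9 °C)/0.004030 = 85600 W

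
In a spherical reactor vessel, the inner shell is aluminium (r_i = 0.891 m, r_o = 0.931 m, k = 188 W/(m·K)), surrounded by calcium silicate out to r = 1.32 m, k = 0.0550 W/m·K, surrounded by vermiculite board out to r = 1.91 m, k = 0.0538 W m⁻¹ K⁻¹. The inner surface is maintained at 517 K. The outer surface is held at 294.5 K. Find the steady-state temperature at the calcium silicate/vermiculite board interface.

Series thermal resistances, inner to outer:
  R_aluminium = (1/0.891 − 1/0.931)/(4πk) = 0.04822/(4π·188) = 2.041×10^-5 K/W
  R_calcium silicate = (1/0.931 − 1/1.32)/(4πk) = 0.3165/(4π·0.0550) = 0.4580 K/W
  R_vermiculite board = (1/1.32 − 1/1.91)/(4πk) = 0.2340/(4π·0.0538) = 0.3461 K/W
ΣR = 2.041×10^-5 + 0.4580 + 0.3461 = 0.8041 K/W
Q = ΔT/ΣR = (517 K − 294.5 K)/0.8041 = 276.7 W
From the inner boundary to the calcium silicate/vermiculite board interface, ΣR_partial = 0.4580 K/W.
T_interface = T_in − Q·ΣR_partial = 517 K − (276.7)(0.4580) = 390 K

T = 390 K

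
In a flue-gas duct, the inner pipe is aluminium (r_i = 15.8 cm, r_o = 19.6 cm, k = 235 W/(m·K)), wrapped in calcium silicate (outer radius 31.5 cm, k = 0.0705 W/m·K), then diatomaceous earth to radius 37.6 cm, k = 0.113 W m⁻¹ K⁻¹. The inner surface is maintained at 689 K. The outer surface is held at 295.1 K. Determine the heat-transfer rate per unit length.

Resistance network (inner→outer):
  R'_aluminium = ln(0.196/0.158)/(2πk) = 0.2155/(2π·235) = 1.460×10^-4 m·K/W
  R'_calcium silicate = ln(0.315/0.196)/(2πk) = 0.4745/(2π·0.0705) = 1.071 m·K/W
  R'_diatomaceous earth = ln(0.376/0.315)/(2πk) = 0.1770/(2π·0.113) = 0.2493 m·K/W
ΣR = 1.460×10^-4 + 1.071 + 0.2493 = 1.320 m·K/W
Q' = ΔT/ΣR = (689 K − 295.1 K)/1.320 = 298 W/m

Q' = 298 W/m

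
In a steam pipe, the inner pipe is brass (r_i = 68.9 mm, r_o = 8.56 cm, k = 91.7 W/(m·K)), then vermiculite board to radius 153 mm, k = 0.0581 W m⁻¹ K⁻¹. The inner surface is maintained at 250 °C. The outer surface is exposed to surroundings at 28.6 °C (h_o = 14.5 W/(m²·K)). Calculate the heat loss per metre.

Q' = 133 W/m

Resistance network (inner→outer):
  R'_brass = ln(0.0856/0.0689)/(2πk) = 0.2170/(2π·91.7) = 3.767×10^-4 m·K/W
  R'_vermiculite board = ln(0.153/0.0856)/(2πk) = 0.5808/(2π·0.0581) = 1.591 m·K/W
  R'_conv,out = 1/(2πr h) = 1/(2π·0.153·14.5) = 0.07174 m·K/W
ΣR = 3.767×10^-4 + 1.591 + 0.07174 = 1.663 m·K/W
Q' = ΔT/ΣR = (250 °C − 28.6 °C)/1.663 = 133 W/m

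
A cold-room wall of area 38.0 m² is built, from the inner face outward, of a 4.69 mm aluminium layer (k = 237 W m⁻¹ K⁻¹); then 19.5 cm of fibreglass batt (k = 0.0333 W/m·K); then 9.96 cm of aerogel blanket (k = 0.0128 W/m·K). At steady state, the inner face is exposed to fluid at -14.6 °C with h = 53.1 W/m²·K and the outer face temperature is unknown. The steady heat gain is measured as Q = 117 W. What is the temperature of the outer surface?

T_out = 27.4 °C

Sum the resistances:
  R_conv,in = 1/(hA) = 1/(53.1·38.0) = 4.956×10^-4 K/W
  R_aluminium = L/(kA) = 0.00469/(237·38.0) = 5.208×10^-7 K/W
  R_fibreglass batt = L/(kA) = 0.195/(0.0333·38.0) = 0.1541 K/W
  R_aerogel blanket = L/(kA) = 0.0996/(0.0128·38.0) = 0.2048 K/W
ΣR = 0.3594 K/W
ΔT = Q·ΣR = 117 × 0.3594 = 42.05 K
Heat flows inward, so T_out = T_in + ΔT = -14.6 + 42.05 = 27.4 °C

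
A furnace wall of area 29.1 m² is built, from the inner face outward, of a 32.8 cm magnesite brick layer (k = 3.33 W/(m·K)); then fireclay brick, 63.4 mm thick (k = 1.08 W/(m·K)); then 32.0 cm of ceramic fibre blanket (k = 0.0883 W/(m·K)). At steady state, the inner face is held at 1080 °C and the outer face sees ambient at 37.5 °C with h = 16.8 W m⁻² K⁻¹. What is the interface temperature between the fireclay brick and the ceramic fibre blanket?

T = 1037 °C

Resistance network (inner→outer):
  R_magnesite brick = L/(kA) = 0.328/(3.33·29.1) = 0.003385 K/W
  R_fireclay brick = L/(kA) = 0.0634/(1.08·29.1) = 0.002017 K/W
  R_ceramic fibre blanket = L/(kA) = 0.320/(0.0883·29.1) = 0.1245 K/W
  R_conv,out = 1/(hA) = 1/(16.8·29.1) = 0.002045 K/W
ΣR = 0.003385 + 0.002017 + 0.1245 + 0.002045 = 0.1319 K/W
Q = ΔT/ΣR = (1080 °C − 37.5 °C)/0.1319 = 7904 W
From the inner boundary to the fireclay brick/ceramic fibre blanket interface, ΣR_partial = 0.005402 K/W.
T_interface = T_in − Q·ΣR_partial = 1080 °C − (7904)(0.005402) = 1037 °C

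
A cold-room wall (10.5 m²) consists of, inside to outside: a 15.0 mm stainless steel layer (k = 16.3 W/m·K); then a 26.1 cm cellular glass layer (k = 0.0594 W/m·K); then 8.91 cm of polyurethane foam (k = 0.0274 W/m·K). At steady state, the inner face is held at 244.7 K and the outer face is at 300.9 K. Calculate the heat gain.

Q = 77.2 W

Resistance network (inner→outer):
  R_stainless steel = L/(kA) = 0.0150/(16.3·10.5) = 8.764×10^-5 K/W
  R_cellular glass = L/(kA) = 0.261/(0.0594·10.5) = 0.4185 K/W
  R_polyurethane foam = L/(kA) = 0.0891/(0.0274·10.5) = 0.3097 K/W
ΣR = 8.764×10^-5 + 0.4185 + 0.3097 = 0.7283 K/W
Q = ΔT/ΣR = (244.7 K − 300.9 K)/0.7283 = -77.2 W
(Negative Q ⇒ heat flows inward; heat gain = 77.2 W.)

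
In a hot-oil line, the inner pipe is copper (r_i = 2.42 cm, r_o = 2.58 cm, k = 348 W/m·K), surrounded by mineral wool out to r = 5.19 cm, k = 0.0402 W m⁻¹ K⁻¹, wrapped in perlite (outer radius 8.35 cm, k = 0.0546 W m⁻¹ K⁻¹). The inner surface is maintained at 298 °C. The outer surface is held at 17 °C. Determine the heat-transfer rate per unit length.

Series thermal resistances, inner to outer:
  R'_copper = ln(0.0258/0.0242)/(2πk) = 0.06402/(2π·348) = 2.928×10^-5 m·K/W
  R'_mineral wool = ln(0.0519/0.0258)/(2πk) = 0.6989/(2π·0.0402) = 2.767 m·K/W
  R'_perlite = ln(0.0835/0.0519)/(2πk) = 0.4755/(2π·0.0546) = 1.386 m·K/W
ΣR = 2.928×10^-5 + 2.767 + 1.386 = 4.153 m·K/W
Q' = ΔT/ΣR = (298 °C − 17 °C)/4.153 = 67.7 W/m

Q' = 67.7 W/m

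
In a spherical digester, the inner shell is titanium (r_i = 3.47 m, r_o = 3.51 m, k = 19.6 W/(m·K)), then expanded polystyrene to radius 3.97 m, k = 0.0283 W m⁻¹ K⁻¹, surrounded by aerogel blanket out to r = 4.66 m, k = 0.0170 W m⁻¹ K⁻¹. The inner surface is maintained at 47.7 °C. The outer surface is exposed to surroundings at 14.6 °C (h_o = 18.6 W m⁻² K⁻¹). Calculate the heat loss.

Resistance network (inner→outer):
  R_titanium = (1/3.47 − 1/3.51)/(4πk) = 0.003284/(4π·19.6) = 1.333×10^-5 K/W
  R_expanded polystyrene = (1/3.51 − 1/3.97)/(4πk) = 0.03301/(4π·0.0283) = 0.09282 K/W
  R_aerogel blanket = (1/3.97 − 1/4.66)/(4πk) = 0.03730/(4π·0.0170) = 0.1746 K/W
  R_conv,out = 1/(4πr²h) = 1/(4π·4.66²·18.6) = 1.970×10^-4 K/W
ΣR = 1.333×10^-5 + 0.09282 + 0.1746 + 1.970×10^-4 = 0.2676 K/W
Q = ΔT/ΣR = (47.7 °C − 14.6 °C)/0.2676 = 124 W

Q = 124 W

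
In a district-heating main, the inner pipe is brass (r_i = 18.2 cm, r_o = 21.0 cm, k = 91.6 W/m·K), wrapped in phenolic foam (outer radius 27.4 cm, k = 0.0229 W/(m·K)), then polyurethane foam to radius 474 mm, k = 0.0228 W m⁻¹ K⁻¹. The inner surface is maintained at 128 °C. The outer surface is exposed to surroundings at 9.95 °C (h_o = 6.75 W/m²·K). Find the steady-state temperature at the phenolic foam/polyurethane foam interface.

T = 89.9 °C

Resistance network (inner→outer):
  R'_brass = ln(0.210/0.182)/(2πk) = 0.1431/(2π·91.6) = 2.486×10^-4 m·K/W
  R'_phenolic foam = ln(0.274/0.210)/(2πk) = 0.2660/(2π·0.0229) = 1.849 m·K/W
  R'_polyurethane foam = ln(0.474/0.274)/(2πk) = 0.5481/(2π·0.0228) = 3.826 m·K/W
  R'_conv,out = 1/(2πr h) = 1/(2π·0.474·6.75) = 0.04974 m·K/W
ΣR = 2.486×10^-4 + 1.849 + 3.826 + 0.04974 = 5.725 m·K/W
Q' = ΔT/ΣR = (128 °C − 9.95 °C)/5.725 = 20.62 W/m
From the inner boundary to the phenolic foam/polyurethane foam interface, ΣR_partial = 1.849 m·K/W.
T_interface = T_in − Q'·ΣR_partial = 128 °C − (20.62)(1.849) = 89.9 °C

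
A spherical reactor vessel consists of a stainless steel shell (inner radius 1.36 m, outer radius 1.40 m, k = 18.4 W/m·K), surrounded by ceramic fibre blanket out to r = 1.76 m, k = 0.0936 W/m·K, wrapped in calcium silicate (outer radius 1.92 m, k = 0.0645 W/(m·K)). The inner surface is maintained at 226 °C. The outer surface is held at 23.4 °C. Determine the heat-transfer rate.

Series thermal resistances, inner to outer:
  R_stainless steel = (1/1.36 − 1/1.40)/(4πk) = 0.02101/(4π·18.4) = 9.086×10^-5 K/W
  R_ceramic fibre blanket = (1/1.40 − 1/1.76)/(4πk) = 0.1461/(4π·0.0936) = 0.1242 K/W
  R_calcium silicate = (1/1.76 − 1/1.92)/(4πk) = 0.04735/(4π·0.0645) = 0.05842 K/W
ΣR = 9.086×10^-5 + 0.1242 + 0.05842 = 0.1827 K/W
Q = ΔT/ΣR = (226 °C − 23.4 °C)/0.1827 = 1110 W

Q = 1110 W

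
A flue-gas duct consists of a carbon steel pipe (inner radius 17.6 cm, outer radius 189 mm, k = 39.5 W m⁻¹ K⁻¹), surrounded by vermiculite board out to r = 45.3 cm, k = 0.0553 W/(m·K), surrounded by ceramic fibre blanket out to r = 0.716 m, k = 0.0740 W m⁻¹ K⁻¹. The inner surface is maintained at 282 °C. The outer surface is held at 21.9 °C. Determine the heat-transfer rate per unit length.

Series thermal resistances, inner to outer:
  R'_carbon steel = ln(0.189/0.176)/(2πk) = 0.07126/(2π·39.5) = 2.871×10^-4 m·K/W
  R'_vermiculite board = ln(0.453/0.189)/(2πk) = 0.8741/(2π·0.0553) = 2.516 m·K/W
  R'_ceramic fibre blanket = ln(0.716/0.453)/(2πk) = 0.4578/(2π·0.0740) = 0.9846 m·K/W
ΣR = 2.871×10^-4 + 2.516 + 0.9846 = 3.501 m·K/W
Q' = ΔT/ΣR = (282 °C − 21.9 °C)/3.501 = 74.3 W/m

Q' = 74.3 W/m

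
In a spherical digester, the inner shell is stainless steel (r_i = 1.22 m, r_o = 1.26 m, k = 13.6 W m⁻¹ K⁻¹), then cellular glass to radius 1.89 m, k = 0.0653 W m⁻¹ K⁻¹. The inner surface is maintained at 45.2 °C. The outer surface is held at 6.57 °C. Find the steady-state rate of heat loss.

Series thermal resistances, inner to outer:
  R_stainless steel = (1/1.22 − 1/1.26)/(4πk) = 0.02602/(4π·13.6) = 1.523×10^-4 K/W
  R_cellular glass = (1/1.26 − 1/1.89)/(4πk) = 0.2646/(4π·0.0653) = 0.3224 K/W
ΣR = 1.523×10^-4 + 0.3224 = 0.3226 K/W
Q = ΔT/ΣR = (45.2 °C − 6.57 °C)/0.3226 = 120 W

Q = 120 W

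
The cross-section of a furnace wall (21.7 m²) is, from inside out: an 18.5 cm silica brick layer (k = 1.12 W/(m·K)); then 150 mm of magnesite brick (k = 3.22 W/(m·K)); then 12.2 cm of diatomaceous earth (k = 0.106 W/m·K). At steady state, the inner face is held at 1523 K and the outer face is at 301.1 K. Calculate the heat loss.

Resistance network (inner→outer):
  R_silica brick = L/(kA) = 0.185/(1.12·21.7) = 0.007612 K/W
  R_magnesite brick = L/(kA) = 0.150/(3.22·21.7) = 0.002147 K/W
  R_diatomaceous earth = L/(kA) = 0.122/(0.106·21.7) = 0.05304 K/W
ΣR = 0.007612 + 0.002147 + 0.05304 = 0.06280 K/W
Q = ΔT/ΣR = (1523 K − 301.1 K)/0.06280 = 19500 W

Q = 19.5 kW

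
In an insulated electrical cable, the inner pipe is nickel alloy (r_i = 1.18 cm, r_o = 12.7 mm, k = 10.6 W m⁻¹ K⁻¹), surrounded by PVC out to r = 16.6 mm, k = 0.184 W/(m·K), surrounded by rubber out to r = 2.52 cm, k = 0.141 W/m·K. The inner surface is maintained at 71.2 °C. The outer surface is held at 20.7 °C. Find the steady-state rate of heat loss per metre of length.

Series thermal resistances, inner to outer:
  R'_nickel alloy = ln(0.0127/0.0118)/(2πk) = 0.07350/(2π·10.6) = 0.001104 m·K/W
  R'_PVC = ln(0.0166/0.0127)/(2πk) = 0.2678/(2π·0.184) = 0.2316 m·K/W
  R'_rubber = ln(0.0252/0.0166)/(2πk) = 0.4174/(2π·0.141) = 0.4712 m·K/W
ΣR = 0.001104 + 0.2316 + 0.4712 = 0.7039 m·K/W
Q' = ΔT/ΣR = (71.2 °C − 20.7 °C)/0.7039 = 71.7 W/m

Q' = 71.7 W/m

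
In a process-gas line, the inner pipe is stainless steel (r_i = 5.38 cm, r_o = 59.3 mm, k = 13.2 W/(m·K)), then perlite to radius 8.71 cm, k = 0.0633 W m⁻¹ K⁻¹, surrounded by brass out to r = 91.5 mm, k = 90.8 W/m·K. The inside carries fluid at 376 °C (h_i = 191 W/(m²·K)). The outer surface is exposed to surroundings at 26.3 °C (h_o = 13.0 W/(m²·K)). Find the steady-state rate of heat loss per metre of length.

Q' = 313 W/m

Treat each layer as a resistance in series:
  R'_conv,in = 1/(2πr h) = 1/(2π·0.0538·191) = 0.01549 m·K/W
  R'_stainless steel = ln(0.0593/0.0538)/(2πk) = 0.09734/(2π·13.2) = 0.001174 m·K/W
  R'_perlite = ln(0.0871/0.0593)/(2πk) = 0.3844/(2π·0.0633) = 0.9666 m·K/W
  R'_brass = ln(0.0915/0.0871)/(2πk) = 0.04928/(2π·90.8) = 8.638×10^-5 m·K/W
  R'_conv,out = 1/(2πr h) = 1/(2π·0.0915·13.0) = 0.1338 m·K/W
ΣR = 0.01549 + 0.001174 + 0.9666 + 8.638×10^-5 + 0.1338 = 1.117 m·K/W
Q' = ΔT/ΣR = (376 °C − 26.3 °C)/1.117 = 313 W/m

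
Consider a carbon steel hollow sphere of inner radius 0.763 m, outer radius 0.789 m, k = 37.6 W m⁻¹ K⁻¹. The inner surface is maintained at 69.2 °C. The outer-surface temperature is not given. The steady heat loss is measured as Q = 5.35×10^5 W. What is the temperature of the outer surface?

T_out = 20.3 °C

Series resistances:
  R_carbon steel = (1/0.763 − 1/0.789)/(4πk) = 0.04319/(4π·37.6) = 9.141×10^-5 K/W
ΣR = 9.141×10^-5 K/W
ΔT = Q·ΣR = 5.35×10^5 × 9.141×10^-5 = 48.90 K
Heat flows outward, so T_out = T_in − ΔT = 69.2 − 48.90 = 20.3 °C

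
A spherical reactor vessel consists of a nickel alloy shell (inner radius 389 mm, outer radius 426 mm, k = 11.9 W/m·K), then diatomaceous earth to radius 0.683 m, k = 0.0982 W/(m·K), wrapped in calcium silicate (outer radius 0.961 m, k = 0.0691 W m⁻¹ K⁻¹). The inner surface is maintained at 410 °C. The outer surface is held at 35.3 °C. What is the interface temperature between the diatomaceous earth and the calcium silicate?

Resistance network (inner→outer):
  R_nickel alloy = (1/0.389 − 1/0.426)/(4πk) = 0.2233/(4π·11.9) = 0.001493 K/W
  R_diatomaceous earth = (1/0.426 − 1/0.683)/(4πk) = 0.8833/(4π·0.0982) = 0.7158 K/W
  R_calcium silicate = (1/0.683 − 1/0.961)/(4πk) = 0.4235/(4π·0.0691) = 0.4878 K/W
ΣR = 0.001493 + 0.7158 + 0.4878 = 1.205 K/W
Q = ΔT/ΣR = (410 °C − 35.3 °C)/1.205 = 311.0 W
From the inner boundary to the diatomaceous earth/calcium silicate interface, ΣR_partial = 0.7173 K/W.
T_interface = T_in − Q·ΣR_partial = 410 °C − (311.0)(0.7173) = 187 °C

T = 187 °C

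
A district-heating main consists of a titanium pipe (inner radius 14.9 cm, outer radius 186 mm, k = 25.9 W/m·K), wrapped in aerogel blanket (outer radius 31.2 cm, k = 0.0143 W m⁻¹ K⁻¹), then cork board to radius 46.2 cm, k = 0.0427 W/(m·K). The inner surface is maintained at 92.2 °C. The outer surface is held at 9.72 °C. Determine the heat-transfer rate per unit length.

Q' = 11.4 W/m

Treat each layer as a resistance in series:
  R'_titanium = ln(0.186/0.149)/(2πk) = 0.2218/(2π·25.9) = 0.001363 m·K/W
  R'_aerogel blanket = ln(0.312/0.186)/(2πk) = 0.5173/(2π·0.0143) = 5.757 m·K/W
  R'_cork board = ln(0.462/0.312)/(2πk) = 0.3926/(2π·0.0427) = 1.463 m·K/W
ΣR = 0.001363 + 5.757 + 1.463 = 7.221 m·K/W
Q' = ΔT/ΣR = (92.2 °C − 9.72 °C)/7.221 = 11.4 W/m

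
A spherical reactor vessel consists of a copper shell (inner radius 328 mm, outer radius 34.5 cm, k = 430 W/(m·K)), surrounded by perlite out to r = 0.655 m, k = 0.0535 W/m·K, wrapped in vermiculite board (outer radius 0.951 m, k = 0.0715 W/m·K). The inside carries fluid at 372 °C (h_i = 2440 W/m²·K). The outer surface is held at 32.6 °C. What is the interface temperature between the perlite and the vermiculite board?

T = 102 °C

Resistance network (inner→outer):
  R_conv,in = 1/(4πr²h) = 1/(4π·0.328²·2440) = 3.031×10^-4 K/W
  R_copper = (1/0.328 − 1/0.345)/(4πk) = 0.1502/(4π·430) = 2.780×10^-5 K/W
  R_perlite = (1/0.345 − 1/0.655)/(4πk) = 1.372/(4π·0.0535) = 2.041 K/W
  R_vermiculite board = (1/0.655 − 1/0.951)/(4πk) = 0.4752/(4π·0.0715) = 0.5289 K/W
ΣR = 3.031×10^-4 + 2.780×10^-5 + 2.041 + 0.5289 = 2.570 K/W
Q = ΔT/ΣR = (372 °C − 32.6 °C)/2.570 = 132.1 W
From the inner boundary to the perlite/vermiculite board interface, ΣR_partial = 2.041 K/W.
T_interface = T_in − Q·ΣR_partial = 372 °C − (132.1)(2.041) = 102 °C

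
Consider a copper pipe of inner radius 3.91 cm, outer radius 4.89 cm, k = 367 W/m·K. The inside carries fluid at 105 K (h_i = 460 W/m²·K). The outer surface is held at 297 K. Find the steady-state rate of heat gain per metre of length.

Q' = 21.5 kW/m

Treat each layer as a resistance in series:
  R'_conv,in = 1/(2πr h) = 1/(2π·0.0391·460) = 0.008849 m·K/W
  R'_copper = ln(0.0489/0.0391)/(2πk) = 0.2237/(2π·367) = 9.699×10^-5 m·K/W
ΣR = 0.008849 + 9.699×10^-5 = 0.008946 m·K/W
Q' = ΔT/ΣR = (105 K − 297 K)/0.008946 = -21500 W/m
(Negative Q' ⇒ heat flows inward; heat gain = 21500 W/m.)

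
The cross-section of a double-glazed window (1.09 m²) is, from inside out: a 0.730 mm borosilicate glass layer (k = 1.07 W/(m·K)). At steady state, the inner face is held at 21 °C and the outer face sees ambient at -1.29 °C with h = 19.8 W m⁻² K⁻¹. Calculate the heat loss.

Treat each layer as a resistance in series:
  R_borosilicate glass = L/(kA) = 7.30×10^-4/(1.07·1.09) = 6.259×10^-4 K/W
  R_conv,out = 1/(hA) = 1/(19.8·1.09) = 0.04633 K/W
ΣR = 6.259×10^-4 + 0.04633 = 0.04696 K/W
Q = ΔT/ΣR = (21 °C − -1.29 °C)/0.04696 = 475 W

Q = 475 W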